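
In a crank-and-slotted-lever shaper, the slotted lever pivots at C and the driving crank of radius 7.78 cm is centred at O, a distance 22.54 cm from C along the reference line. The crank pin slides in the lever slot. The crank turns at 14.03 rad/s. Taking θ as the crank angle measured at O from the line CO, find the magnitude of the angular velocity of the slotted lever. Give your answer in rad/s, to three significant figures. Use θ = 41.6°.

3.24

ω = 14.03 rad/s
Crank pin A relative to C: A = (d + r cosθ, r sinθ); lever angle φ = atan2(r sinθ, d + r cosθ).
Differentiating tanφ: φ̇ = rω(d cosθ + r)/(d² + r² + 2dr cosθ).
d² + r² + 2dr cosθ = |CA|² = 0.083085 m²;  d cosθ + r = +0.24635 m.
|ω_lever| = |0.0778·14.03·+0.24635| / 0.083085 = 3.2365 rad/s.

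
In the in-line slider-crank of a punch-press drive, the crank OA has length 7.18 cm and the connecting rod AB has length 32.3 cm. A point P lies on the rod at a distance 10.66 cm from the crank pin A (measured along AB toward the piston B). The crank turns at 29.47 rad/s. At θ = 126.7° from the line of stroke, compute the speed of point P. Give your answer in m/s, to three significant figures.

ω = 29.47 rad/s.  Crank-pin speed |V_A| = rω = 2.1159 m/s, perpendicular to OA.
Rod angle: sinφ = −(r/L) sinθ ⇒ φ = -10.267°; ω_rod = −rω cosθ/√(L²−r²sin²θ) = +3.9787 rad/s.
V_P = V_A + ω_rod × AP, with AP = 0.1066 m along the rod.
Components: V_Px = −rω sinθ − a·ω_rod·sinφ = -1.6209 m/s;  V_Py = rω cosθ + a·ω_rod·cosφ = -0.8472 m/s.
|V_P| = √(V_Px² + V_Py²) = 1.829 m/s.

1.83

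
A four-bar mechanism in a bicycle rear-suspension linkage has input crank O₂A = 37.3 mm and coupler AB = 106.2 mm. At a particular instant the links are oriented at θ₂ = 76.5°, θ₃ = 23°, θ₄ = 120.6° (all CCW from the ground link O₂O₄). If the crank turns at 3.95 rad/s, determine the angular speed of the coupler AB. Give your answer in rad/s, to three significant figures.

0.974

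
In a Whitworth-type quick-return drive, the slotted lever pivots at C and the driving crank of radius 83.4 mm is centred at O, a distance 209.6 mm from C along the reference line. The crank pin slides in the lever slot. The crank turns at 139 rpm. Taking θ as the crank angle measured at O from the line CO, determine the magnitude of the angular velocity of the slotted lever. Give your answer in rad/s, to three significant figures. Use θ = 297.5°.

3.26

ω = 14.56 rad/s (from 139 rpm).
Crank pin A relative to C: A = (d + r cosθ, r sinθ); lever angle φ = atan2(r sinθ, d + r cosθ).
Differentiating tanφ: φ̇ = rω(d cosθ + r)/(d² + r² + 2dr cosθ).
d² + r² + 2dr cosθ = |CA|² = 0.067031 m²;  d cosθ + r = +0.18018 m.
|ω_lever| = |0.0834·14.56·+0.18018| / 0.067031 = 3.2632 rad/s.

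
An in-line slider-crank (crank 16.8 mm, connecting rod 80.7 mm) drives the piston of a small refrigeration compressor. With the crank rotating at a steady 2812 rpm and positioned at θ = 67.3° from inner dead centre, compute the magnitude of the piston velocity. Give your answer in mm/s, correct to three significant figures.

4940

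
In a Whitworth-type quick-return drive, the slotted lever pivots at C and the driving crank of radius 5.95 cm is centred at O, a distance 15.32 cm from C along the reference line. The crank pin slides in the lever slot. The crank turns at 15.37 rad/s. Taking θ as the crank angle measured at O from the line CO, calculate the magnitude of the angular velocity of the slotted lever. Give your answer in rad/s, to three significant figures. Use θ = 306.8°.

3.65

ω = 15.37 rad/s
Crank pin A relative to C: A = (d + r cosθ, r sinθ); lever angle φ = atan2(r sinθ, d + r cosθ).
Differentiating tanφ: φ̇ = rω(d cosθ + r)/(d² + r² + 2dr cosθ).
d² + r² + 2dr cosθ = |CA|² = 0.0379312 m²;  d cosθ + r = +0.15127 m.
|ω_lever| = |0.0595·15.37·+0.15127| / 0.0379312 = 3.6471 rad/s.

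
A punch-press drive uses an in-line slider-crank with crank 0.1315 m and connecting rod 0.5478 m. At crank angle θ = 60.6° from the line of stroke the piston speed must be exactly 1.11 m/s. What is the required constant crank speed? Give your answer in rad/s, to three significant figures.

For an in-line slider-crank, |v_piston| = rω|sinθ|·[1 + r cosθ/√(L² − r² sin²θ)].
With r = 0.1315 m, L = 0.5478 m, θ = 60.6°: the bracketed kinematic factor |dx/dθ| = 0.12837 m.
ω = v/|dx/dθ| = 1.11/0.12837 = 8.6469 rad/s.

8.65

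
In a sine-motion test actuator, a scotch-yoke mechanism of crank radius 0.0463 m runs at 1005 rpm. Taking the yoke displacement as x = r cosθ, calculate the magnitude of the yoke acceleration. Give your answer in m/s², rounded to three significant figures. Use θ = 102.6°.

ω = 105.2 rad/s (from 1005 rpm).
x = r cosθ ⇒ ẍ = −rω² cosθ (ω constant).
|a| = rω²|cosθ| = 0.0463·(105.2)²·|cos 102.6°| = 111.87 m/s².

112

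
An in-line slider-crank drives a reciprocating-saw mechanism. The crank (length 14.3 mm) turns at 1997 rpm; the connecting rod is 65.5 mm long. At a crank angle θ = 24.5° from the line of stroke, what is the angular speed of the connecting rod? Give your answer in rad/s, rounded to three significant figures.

41.7

ω = 209.1 rad/s (converted from 1997 rpm).
The rod makes angle φ with the slider axis where L sinφ = r sinθ; differentiating, L cosφ·φ̇ = r ω cosθ.
L cosφ = √(L² − r² sin²θ) = 0.065231 m.
|ω_rod| = r ω |cosθ| / √(L² − r² sin²θ) = 0.0143·209.1·0.90996/0.065231 = 41.717 rad/s.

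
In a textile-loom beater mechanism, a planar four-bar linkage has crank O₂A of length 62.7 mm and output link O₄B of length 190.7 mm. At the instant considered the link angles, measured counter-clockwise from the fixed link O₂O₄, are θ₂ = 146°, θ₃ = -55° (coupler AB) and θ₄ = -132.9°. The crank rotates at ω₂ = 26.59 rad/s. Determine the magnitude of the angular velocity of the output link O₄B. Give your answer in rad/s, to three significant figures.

ω₂ = 26.59 rad/s
Differentiating the loop-closure r₂e^{iθ₂}+r₃e^{iθ₃}=r₁+r₄e^{iθ₄} gives r₂ω₂e^{iθ₂}+r₃ω₃e^{iθ₃}=r₄ω₄e^{iθ₄}.
Eliminating the other unknown: ω₄ = r₂ω₂ sin(θ₂−θ₃) / [r₄ sin(θ₄−θ₃)].
Numerator sine = -0.35837; denominator sine = -0.97778.
Result = 0.0627·26.59·(-0.35837) / (0.1907·(-0.97778)) = +3.2042 rad/s; magnitude 3.2042 rad/s.

3.20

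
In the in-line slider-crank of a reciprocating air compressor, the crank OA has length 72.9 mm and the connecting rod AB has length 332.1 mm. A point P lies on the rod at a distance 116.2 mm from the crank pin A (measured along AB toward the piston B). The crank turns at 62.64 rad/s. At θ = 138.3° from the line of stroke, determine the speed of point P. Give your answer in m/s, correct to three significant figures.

ω = 62.64 rad/s.  Crank-pin speed |V_A| = rω = 4.5665 m/s, perpendicular to OA.
Rod angle: sinφ = −(r/L) sinθ ⇒ φ = -8.397°; ω_rod = −rω cosθ/√(L²−r²sin²θ) = +10.378 rad/s.
V_P = V_A + ω_rod × AP, with AP = 0.1162 m along the rod.
Components: V_Px = −rω sinθ − a·ω_rod·sinφ = -2.8617 m/s;  V_Py = rω cosθ + a·ω_rod·cosφ = -2.2165 m/s.
|V_P| = √(V_Px² + V_Py²) = 3.6197 m/s.

3.62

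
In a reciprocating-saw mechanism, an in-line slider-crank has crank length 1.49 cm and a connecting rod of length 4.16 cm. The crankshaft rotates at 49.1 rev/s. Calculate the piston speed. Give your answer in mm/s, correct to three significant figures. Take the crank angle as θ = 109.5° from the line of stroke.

ω = 2π·49.1 = 308.5 rad/s
For an in-line slider-crank, x = r cosθ + √(L² − r² sin²θ), so v = −rω sinθ·[1 + r cosθ/√(L² − r² sin²θ)].
With r = 0.0149 m, L = 0.0416 m, θ = 109.5°: √(L² − r² sin²θ) = 0.039157 m.
v = −0.0149·308.5·0.94264·[1 + 0.0149·-0.33381/0.039157] = -3.7827 m/s.
|v| = 3.7827 m/s = 3782.7 mm/s.

3780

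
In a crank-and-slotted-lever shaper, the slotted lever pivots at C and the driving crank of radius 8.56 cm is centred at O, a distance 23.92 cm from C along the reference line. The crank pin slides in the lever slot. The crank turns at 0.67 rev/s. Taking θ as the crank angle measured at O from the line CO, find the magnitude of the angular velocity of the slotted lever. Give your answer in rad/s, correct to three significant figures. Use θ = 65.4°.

0.818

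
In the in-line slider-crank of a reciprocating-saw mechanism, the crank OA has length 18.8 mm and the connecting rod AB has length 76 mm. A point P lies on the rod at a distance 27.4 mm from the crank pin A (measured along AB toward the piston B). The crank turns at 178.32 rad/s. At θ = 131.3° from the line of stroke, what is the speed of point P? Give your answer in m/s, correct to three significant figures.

ω = 178.3 rad/s.  Crank-pin speed |V_A| = rω = 3.3524 m/s, perpendicular to OA.
Rod angle: sinφ = −(r/L) sinθ ⇒ φ = -10.710°; ω_rod = −rω cosθ/√(L²−r²sin²θ) = +29.629 rad/s.
V_P = V_A + ω_rod × AP, with AP = 0.0274 m along the rod.
Components: V_Px = −rω sinθ − a·ω_rod·sinφ = -2.3677 m/s;  V_Py = rω cosθ + a·ω_rod·cosφ = -1.4149 m/s.
|V_P| = √(V_Px² + V_Py²) = 2.7582 m/s.

2.76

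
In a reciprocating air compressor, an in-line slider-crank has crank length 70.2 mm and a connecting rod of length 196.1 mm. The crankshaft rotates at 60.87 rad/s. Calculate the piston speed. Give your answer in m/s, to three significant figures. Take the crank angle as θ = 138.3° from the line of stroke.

2.06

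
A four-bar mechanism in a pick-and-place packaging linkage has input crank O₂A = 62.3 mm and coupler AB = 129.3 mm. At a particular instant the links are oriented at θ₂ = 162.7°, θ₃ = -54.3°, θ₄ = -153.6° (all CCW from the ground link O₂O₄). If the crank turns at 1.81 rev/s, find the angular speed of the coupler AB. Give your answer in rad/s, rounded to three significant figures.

3.84

ω₂ = 11.37 rad/s (from 1.81 rev/s).
Differentiating the loop-closure r₂e^{iθ₂}+r₃e^{iθ₃}=r₁+r₄e^{iθ₄} gives r₂ω₂e^{iθ₂}+r₃ω₃e^{iθ₃}=r₄ω₄e^{iθ₄}.
Eliminating the other unknown: ω₃ = r₂ω₂ sin(θ₄−θ₂) / [r₃ sin(θ₃−θ₄)].
Numerator sine = +0.69088; denominator sine = +0.98686.
Result = 0.0623·11.37·(+0.69088) / (0.1293·(+0.98686)) = +3.8362 rad/s; magnitude 3.8362 rad/s.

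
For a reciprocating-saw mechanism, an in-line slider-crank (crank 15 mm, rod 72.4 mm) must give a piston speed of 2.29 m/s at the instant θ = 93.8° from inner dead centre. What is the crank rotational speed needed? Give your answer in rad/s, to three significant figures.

155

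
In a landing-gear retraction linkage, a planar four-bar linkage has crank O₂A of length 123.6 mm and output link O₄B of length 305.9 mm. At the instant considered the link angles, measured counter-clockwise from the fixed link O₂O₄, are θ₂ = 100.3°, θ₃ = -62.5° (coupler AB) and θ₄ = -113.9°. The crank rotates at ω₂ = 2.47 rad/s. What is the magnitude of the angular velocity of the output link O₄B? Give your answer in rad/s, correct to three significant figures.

0.378

ω₂ = 2.47 rad/s
Differentiating the loop-closure r₂e^{iθ₂}+r₃e^{iθ₃}=r₁+r₄e^{iθ₄} gives r₂ω₂e^{iθ₂}+r₃ω₃e^{iθ₃}=r₄ω₄e^{iθ₄}.
Eliminating the other unknown: ω₄ = r₂ω₂ sin(θ₂−θ₃) / [r₄ sin(θ₄−θ₃)].
Numerator sine = +0.29571; denominator sine = -0.78152.
Result = 0.1236·2.47·(+0.29571) / (0.3059·(-0.78152)) = -0.37762 rad/s; magnitude 0.37762 rad/s.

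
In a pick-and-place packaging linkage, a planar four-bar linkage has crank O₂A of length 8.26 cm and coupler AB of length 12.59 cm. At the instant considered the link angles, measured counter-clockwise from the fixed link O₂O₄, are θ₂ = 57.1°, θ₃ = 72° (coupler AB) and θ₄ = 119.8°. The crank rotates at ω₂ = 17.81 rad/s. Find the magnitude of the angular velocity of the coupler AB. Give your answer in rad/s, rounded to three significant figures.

ω₂ = 17.81 rad/s
Differentiating the loop-closure r₂e^{iθ₂}+r₃e^{iθ₃}=r₁+r₄e^{iθ₄} gives r₂ω₂e^{iθ₂}+r₃ω₃e^{iθ₃}=r₄ω₄e^{iθ₄}.
Eliminating the other unknown: ω₃ = r₂ω₂ sin(θ₄−θ₂) / [r₃ sin(θ₃−θ₄)].
Numerator sine = +0.88862; denominator sine = -0.74080.
Result = 0.0826·17.81·(+0.88862) / (0.1259·(-0.74080)) = -14.016 rad/s; magnitude 14.016 rad/s.

14.0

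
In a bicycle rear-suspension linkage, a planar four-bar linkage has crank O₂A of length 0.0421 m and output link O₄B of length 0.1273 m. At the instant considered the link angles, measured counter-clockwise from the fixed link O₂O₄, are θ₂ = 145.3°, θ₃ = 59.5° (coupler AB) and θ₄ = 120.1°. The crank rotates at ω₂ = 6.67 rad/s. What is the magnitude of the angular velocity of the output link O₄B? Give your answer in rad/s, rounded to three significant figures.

2.53

ω₂ = 6.67 rad/s
Differentiating the loop-closure r₂e^{iθ₂}+r₃e^{iθ₃}=r₁+r₄e^{iθ₄} gives r₂ω₂e^{iθ₂}+r₃ω₃e^{iθ₃}=r₄ω₄e^{iθ₄}.
Eliminating the other unknown: ω₄ = r₂ω₂ sin(θ₂−θ₃) / [r₄ sin(θ₄−θ₃)].
Numerator sine = +0.99731; denominator sine = +0.87121.
Result = 0.0421·6.67·(+0.99731) / (0.1273·(+0.87121)) = +2.5251 rad/s; magnitude 2.5251 rad/s.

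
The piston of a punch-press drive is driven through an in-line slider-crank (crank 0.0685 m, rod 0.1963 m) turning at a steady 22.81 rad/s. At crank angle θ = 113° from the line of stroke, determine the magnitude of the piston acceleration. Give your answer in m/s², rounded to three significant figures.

22.8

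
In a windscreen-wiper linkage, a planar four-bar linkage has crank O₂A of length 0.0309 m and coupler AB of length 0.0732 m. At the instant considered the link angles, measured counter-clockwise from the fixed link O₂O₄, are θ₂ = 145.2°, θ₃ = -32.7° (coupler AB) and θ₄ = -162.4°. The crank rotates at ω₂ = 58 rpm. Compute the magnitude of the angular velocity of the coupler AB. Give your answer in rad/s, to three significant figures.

ω₂ = 6.074 rad/s (from 58 rpm).
Differentiating the loop-closure r₂e^{iθ₂}+r₃e^{iθ₃}=r₁+r₄e^{iθ₄} gives r₂ω₂e^{iθ₂}+r₃ω₃e^{iθ₃}=r₄ω₄e^{iθ₄}.
Eliminating the other unknown: ω₃ = r₂ω₂ sin(θ₄−θ₂) / [r₃ sin(θ₃−θ₄)].
Numerator sine = +0.79229; denominator sine = +0.76940.
Result = 0.0309·6.074·(+0.79229) / (0.0732·(+0.76940)) = +2.6402 rad/s; magnitude 2.6402 rad/s.

2.64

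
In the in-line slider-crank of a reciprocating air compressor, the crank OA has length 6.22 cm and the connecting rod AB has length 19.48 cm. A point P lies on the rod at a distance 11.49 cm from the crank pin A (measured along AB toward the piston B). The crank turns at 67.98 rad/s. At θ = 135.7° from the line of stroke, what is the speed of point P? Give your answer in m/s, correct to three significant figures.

2.83

ω = 67.98 rad/s.  Crank-pin speed |V_A| = rω = 4.2284 m/s, perpendicular to OA.
Rod angle: sinφ = −(r/L) sinθ ⇒ φ = -12.886°; ω_rod = −rω cosθ/√(L²−r²sin²θ) = +15.936 rad/s.
V_P = V_A + ω_rod × AP, with AP = 0.1149 m along the rod.
Components: V_Px = −rω sinθ − a·ω_rod·sinφ = -2.5448 m/s;  V_Py = rω cosθ + a·ω_rod·cosφ = -1.2412 m/s.
|V_P| = √(V_Px² + V_Py²) = 2.8314 m/s.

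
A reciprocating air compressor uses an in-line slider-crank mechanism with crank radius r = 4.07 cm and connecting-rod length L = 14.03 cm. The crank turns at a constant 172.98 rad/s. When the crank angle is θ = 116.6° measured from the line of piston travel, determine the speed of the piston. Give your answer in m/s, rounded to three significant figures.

5.45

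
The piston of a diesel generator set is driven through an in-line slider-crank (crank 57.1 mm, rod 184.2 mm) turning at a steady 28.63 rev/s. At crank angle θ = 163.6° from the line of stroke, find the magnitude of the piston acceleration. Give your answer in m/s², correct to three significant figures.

1290

ω = 2π·28.6 = 179.9 rad/s
x(θ) = r cosθ + √(L² − r² sin²θ); with ω constant, a = ω²·d²x/dθ².
d²x/dθ² = −r cosθ − r²(cos2θ)/√u − r⁴ sin²2θ/(4u^{3/2}),  u = L² − r² sin²θ = 0.0336697 m².
Substituting r = 0.0571 m, L = 0.1842 m, θ = 163.6°: d²x/dθ² = +0.039715 m.
a = ω²·d²x/dθ² = (179.9)²·(+0.039715) = +1285.2 m/s²;  |a| = 1285.2 m/s².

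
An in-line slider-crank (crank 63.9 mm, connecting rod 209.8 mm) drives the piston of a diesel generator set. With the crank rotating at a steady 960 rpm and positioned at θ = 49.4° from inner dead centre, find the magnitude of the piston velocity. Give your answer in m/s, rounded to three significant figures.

ω = 2π·960/60 = 100.5 rad/s
For an in-line slider-crank, x = r cosθ + √(L² − r² sin²θ), so v = −rω sinθ·[1 + r cosθ/√(L² − r² sin²θ)].
With r = 0.0639 m, L = 0.2098 m, θ = 49.4°: √(L² − r² sin²θ) = 0.20411 m.
v = −0.0639·100.5·0.75927·[1 + 0.0639·0.65077/0.20411] = -5.8712 m/s.
|v| = 5.8712 m/s.

5.87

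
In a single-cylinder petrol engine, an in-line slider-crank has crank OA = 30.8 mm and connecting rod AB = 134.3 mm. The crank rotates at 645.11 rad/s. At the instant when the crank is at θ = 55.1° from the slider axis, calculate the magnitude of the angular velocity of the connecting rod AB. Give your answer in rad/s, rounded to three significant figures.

86.2

ω = 645.1 rad/s
The rod makes angle φ with the slider axis where L sinφ = r sinθ; differentiating, L cosφ·φ̇ = r ω cosθ.
L cosφ = √(L² − r² sin²θ) = 0.1319 m.
|ω_rod| = r ω |cosθ| / √(L² − r² sin²θ) = 0.0308·645.1·0.57215/0.1319 = 86.186 rad/s.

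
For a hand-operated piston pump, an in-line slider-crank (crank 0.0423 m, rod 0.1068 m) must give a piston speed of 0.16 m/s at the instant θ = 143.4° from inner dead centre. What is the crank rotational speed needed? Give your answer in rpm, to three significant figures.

For an in-line slider-crank, |v_piston| = rω|sinθ|·[1 + r cosθ/√(L² − r² sin²θ)].
With r = 0.0423 m, L = 0.1068 m, θ = 143.4°: the bracketed kinematic factor |dx/dθ| = 0.016968 m.
ω = v/|dx/dθ| = 0.16/0.016968 = 9.4297 rad/s.
N = 60ω/(2π) = 90.047 rpm.

90.0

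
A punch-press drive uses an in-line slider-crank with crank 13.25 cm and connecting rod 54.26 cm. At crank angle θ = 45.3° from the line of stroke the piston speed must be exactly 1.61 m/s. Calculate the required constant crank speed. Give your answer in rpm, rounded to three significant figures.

For an in-line slider-crank, |v_piston| = rω|sinθ|·[1 + r cosθ/√(L² − r² sin²θ)].
With r = 0.1325 m, L = 0.5426 m, θ = 45.3°: the bracketed kinematic factor |dx/dθ| = 0.11061 m.
ω = v/|dx/dθ| = 1.61/0.11061 = 14.556 rad/s.
N = 60ω/(2π) = 139 rpm.

139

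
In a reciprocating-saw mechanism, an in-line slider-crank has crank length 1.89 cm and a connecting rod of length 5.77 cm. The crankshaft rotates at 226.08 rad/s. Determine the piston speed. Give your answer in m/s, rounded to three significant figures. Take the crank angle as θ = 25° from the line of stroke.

ω = 226.1 rad/s
For an in-line slider-crank, x = r cosθ + √(L² − r² sin²θ), so v = −rω sinθ·[1 + r cosθ/√(L² − r² sin²θ)].
With r = 0.0189 m, L = 0.0577 m, θ = 25°: √(L² − r² sin²θ) = 0.057144 m.
v = −0.0189·226.1·0.42262·[1 + 0.0189·0.90631/0.057144] = -2.3471 m/s.
|v| = 2.3471 m/s.

2.35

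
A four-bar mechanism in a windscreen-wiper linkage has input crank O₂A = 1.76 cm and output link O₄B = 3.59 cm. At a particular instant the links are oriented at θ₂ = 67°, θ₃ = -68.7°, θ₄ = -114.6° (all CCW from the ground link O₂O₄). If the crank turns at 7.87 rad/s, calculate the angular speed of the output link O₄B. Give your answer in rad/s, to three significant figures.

3.75

ω₂ = 7.87 rad/s
Differentiating the loop-closure r₂e^{iθ₂}+r₃e^{iθ₃}=r₁+r₄e^{iθ₄} gives r₂ω₂e^{iθ₂}+r₃ω₃e^{iθ₃}=r₄ω₄e^{iθ₄}.
Eliminating the other unknown: ω₄ = r₂ω₂ sin(θ₂−θ₃) / [r₄ sin(θ₄−θ₃)].
Numerator sine = +0.69842; denominator sine = -0.71813.
Result = 0.0176·7.87·(+0.69842) / (0.0359·(-0.71813)) = -3.7524 rad/s; magnitude 3.7524 rad/s.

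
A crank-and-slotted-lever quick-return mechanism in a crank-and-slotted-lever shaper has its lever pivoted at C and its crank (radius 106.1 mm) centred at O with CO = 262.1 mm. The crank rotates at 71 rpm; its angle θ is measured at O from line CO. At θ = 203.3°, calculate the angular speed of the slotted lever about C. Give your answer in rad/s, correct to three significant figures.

ω = 7.435 rad/s (from 71 rpm).
Crank pin A relative to C: A = (d + r cosθ, r sinθ); lever angle φ = atan2(r sinθ, d + r cosθ).
Differentiating tanφ: φ̇ = rω(d cosθ + r)/(d² + r² + 2dr cosθ).
d² + r² + 2dr cosθ = |CA|² = 0.0288718 m²;  d cosθ + r = -0.13462 m.
|ω_lever| = |0.1061·7.435·-0.13462| / 0.0288718 = 3.6784 rad/s.

3.68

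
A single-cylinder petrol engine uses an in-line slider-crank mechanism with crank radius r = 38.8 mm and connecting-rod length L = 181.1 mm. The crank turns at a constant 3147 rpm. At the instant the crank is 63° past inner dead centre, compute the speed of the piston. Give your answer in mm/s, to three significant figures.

12500

ω = 2π·3147/60 = 329.6 rad/s
For an in-line slider-crank, x = r cosθ + √(L² − r² sin²θ), so v = −rω sinθ·[1 + r cosθ/√(L² − r² sin²θ)].
With r = 0.0388 m, L = 0.1811 m, θ = 63°: √(L² − r² sin²θ) = 0.17777 m.
v = −0.0388·329.6·0.89101·[1 + 0.0388·0.45399/0.17777] = -12.522 m/s.
|v| = 12.522 m/s = 12522 mm/s.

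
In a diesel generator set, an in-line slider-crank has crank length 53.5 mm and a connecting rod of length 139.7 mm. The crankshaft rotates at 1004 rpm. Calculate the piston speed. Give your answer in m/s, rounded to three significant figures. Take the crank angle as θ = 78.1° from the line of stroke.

ω = 2π·1004/60 = 105.1 rad/s
For an in-line slider-crank, x = r cosθ + √(L² − r² sin²θ), so v = −rω sinθ·[1 + r cosθ/√(L² − r² sin²θ)].
With r = 0.0535 m, L = 0.1397 m, θ = 78.1°: √(L² − r² sin²θ) = 0.12952 m.
v = −0.0535·105.1·0.97851·[1 + 0.0535·0.20620/0.12952] = -5.9728 m/s.
|v| = 5.9728 m/s.

5.97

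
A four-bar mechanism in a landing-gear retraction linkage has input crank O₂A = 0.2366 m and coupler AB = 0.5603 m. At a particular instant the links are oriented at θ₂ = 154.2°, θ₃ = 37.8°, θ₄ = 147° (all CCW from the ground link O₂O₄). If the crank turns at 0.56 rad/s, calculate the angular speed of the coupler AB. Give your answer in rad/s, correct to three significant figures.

0.0314

ω₂ = 0.56 rad/s
Differentiating the loop-closure r₂e^{iθ₂}+r₃e^{iθ₃}=r₁+r₄e^{iθ₄} gives r₂ω₂e^{iθ₂}+r₃ω₃e^{iθ₃}=r₄ω₄e^{iθ₄}.
Eliminating the other unknown: ω₃ = r₂ω₂ sin(θ₄−θ₂) / [r₃ sin(θ₃−θ₄)].
Numerator sine = -0.12533; denominator sine = -0.94438.
Result = 0.2366·0.56·(-0.12533) / (0.5603·(-0.94438)) = +0.031384 rad/s; magnitude 0.031384 rad/s.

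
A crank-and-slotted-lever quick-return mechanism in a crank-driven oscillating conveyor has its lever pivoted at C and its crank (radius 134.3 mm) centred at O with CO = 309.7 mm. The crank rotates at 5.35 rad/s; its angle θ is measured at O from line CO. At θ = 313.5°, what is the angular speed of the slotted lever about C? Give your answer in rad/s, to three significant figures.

1.46

ω = 5.35 rad/s
Crank pin A relative to C: A = (d + r cosθ, r sinθ); lever angle φ = atan2(r sinθ, d + r cosθ).
Differentiating tanφ: φ̇ = rω(d cosθ + r)/(d² + r² + 2dr cosθ).
d² + r² + 2dr cosθ = |CA|² = 0.171212 m²;  d cosθ + r = +0.34748 m.
|ω_lever| = |0.1343·5.35·+0.34748| / 0.171212 = 1.4582 rad/s.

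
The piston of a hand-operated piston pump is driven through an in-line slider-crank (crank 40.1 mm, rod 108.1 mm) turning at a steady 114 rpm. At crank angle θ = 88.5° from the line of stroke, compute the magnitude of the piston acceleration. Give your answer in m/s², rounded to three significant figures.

ω = 2π·114/60 = 11.94 rad/s
x(θ) = r cosθ + √(L² − r² sin²θ); with ω constant, a = ω²·d²x/dθ².
d²x/dθ² = −r cosθ − r²(cos2θ)/√u − r⁴ sin²2θ/(4u^{3/2}),  u = L² − r² sin²θ = 0.0100787 m².
Substituting r = 0.0401 m, L = 0.1081 m, θ = 88.5°: d²x/dθ² = +0.014944 m.
a = ω²·d²x/dθ² = (11.94)²·(+0.014944) = +2.1297 m/s²;  |a| = 2.1297 m/s².

2.13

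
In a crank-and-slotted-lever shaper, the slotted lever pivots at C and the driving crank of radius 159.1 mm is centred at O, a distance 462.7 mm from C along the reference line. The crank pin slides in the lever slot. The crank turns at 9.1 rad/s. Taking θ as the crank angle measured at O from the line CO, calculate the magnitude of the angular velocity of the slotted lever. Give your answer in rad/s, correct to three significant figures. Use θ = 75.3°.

ω = 9.1 rad/s
Crank pin A relative to C: A = (d + r cosθ, r sinθ); lever angle φ = atan2(r sinθ, d + r cosθ).
Differentiating tanφ: φ̇ = rω(d cosθ + r)/(d² + r² + 2dr cosθ).
d² + r² + 2dr cosθ = |CA|² = 0.276765 m²;  d cosθ + r = +0.27651 m.
|ω_lever| = |0.1591·9.1·+0.27651| / 0.276765 = 1.4465 rad/s.

1.45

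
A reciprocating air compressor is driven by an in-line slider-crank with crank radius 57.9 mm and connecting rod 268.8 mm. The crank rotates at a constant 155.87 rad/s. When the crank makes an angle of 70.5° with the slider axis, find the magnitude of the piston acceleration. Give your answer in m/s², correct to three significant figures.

231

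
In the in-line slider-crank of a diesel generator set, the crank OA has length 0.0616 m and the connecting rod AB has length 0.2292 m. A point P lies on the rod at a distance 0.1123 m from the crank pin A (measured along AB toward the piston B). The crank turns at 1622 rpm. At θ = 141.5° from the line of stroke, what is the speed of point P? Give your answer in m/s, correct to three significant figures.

7.17

ω = 169.9 rad/s.  Crank-pin speed |V_A| = rω = 10.463 m/s, perpendicular to OA.
Rod angle: sinφ = −(r/L) sinθ ⇒ φ = -9.631°; ω_rod = −rω cosθ/√(L²−r²sin²θ) = +36.237 rad/s.
V_P = V_A + ω_rod × AP, with AP = 0.1123 m along the rod.
Components: V_Px = −rω sinθ − a·ω_rod·sinφ = -5.8326 m/s;  V_Py = rω cosθ + a·ω_rod·cosφ = -4.1764 m/s.
|V_P| = √(V_Px² + V_Py²) = 7.1737 m/s.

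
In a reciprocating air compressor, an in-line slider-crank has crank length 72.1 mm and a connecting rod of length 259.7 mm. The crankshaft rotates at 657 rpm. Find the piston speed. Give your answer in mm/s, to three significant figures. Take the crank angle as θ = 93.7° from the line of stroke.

4860

ω = 2π·657/60 = 68.8 rad/s
For an in-line slider-crank, x = r cosθ + √(L² − r² sin²θ), so v = −rω sinθ·[1 + r cosθ/√(L² − r² sin²θ)].
With r = 0.0721 m, L = 0.2597 m, θ = 93.7°: √(L² − r² sin²θ) = 0.24953 m.
v = −0.0721·68.8·0.99792·[1 + 0.0721·-0.06453/0.24953] = -4.8579 m/s.
|v| = 4.8579 m/s = 4857.9 mm/s.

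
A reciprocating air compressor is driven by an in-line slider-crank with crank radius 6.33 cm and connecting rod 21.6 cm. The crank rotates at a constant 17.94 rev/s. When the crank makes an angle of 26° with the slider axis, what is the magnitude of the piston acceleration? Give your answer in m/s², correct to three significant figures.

872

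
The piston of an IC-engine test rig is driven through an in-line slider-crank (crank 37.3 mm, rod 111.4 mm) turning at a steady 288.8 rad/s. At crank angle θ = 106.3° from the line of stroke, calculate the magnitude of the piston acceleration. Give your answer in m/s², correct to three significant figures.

1790

ω = 288.8 rad/s
x(θ) = r cosθ + √(L² − r² sin²θ); with ω constant, a = ω²·d²x/dθ².
d²x/dθ² = −r cosθ − r²(cos2θ)/√u − r⁴ sin²2θ/(4u^{3/2}),  u = L² − r² sin²θ = 0.0111283 m².
Substituting r = 0.0373 m, L = 0.1114 m, θ = 106.3°: d²x/dθ² = +0.02146 m.
a = ω²·d²x/dθ² = (288.8)²·(+0.02146) = +1789.9 m/s²;  |a| = 1789.9 m/s².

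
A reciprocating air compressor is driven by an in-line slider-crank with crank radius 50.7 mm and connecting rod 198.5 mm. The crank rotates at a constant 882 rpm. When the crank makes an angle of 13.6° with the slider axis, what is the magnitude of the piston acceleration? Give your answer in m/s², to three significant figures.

ω = 2π·882/60 = 92.36 rad/s
x(θ) = r cosθ + √(L² − r² sin²θ); with ω constant, a = ω²·d²x/dθ².
d²x/dθ² = −r cosθ − r²(cos2θ)/√u − r⁴ sin²2θ/(4u^{3/2}),  u = L² − r² sin²θ = 0.0392601 m².
Substituting r = 0.0507 m, L = 0.1985 m, θ = 13.6°: d²x/dθ² = -0.060861 m.
a = ω²·d²x/dθ² = (92.36)²·(-0.060861) = -519.2 m/s²;  |a| = 519.2 m/s².

519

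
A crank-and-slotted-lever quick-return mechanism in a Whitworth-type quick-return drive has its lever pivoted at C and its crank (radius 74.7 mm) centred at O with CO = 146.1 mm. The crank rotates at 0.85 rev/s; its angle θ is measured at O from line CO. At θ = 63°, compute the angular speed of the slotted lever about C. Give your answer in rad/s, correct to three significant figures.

1.53

ω = 5.341 rad/s (from 0.85 rev/s).
Crank pin A relative to C: A = (d + r cosθ, r sinθ); lever angle φ = atan2(r sinθ, d + r cosθ).
Differentiating tanφ: φ̇ = rω(d cosθ + r)/(d² + r² + 2dr cosθ).
d² + r² + 2dr cosθ = |CA|² = 0.0368347 m²;  d cosθ + r = +0.14103 m.
|ω_lever| = |0.0747·5.341·+0.14103| / 0.0368347 = 1.5275 rad/s.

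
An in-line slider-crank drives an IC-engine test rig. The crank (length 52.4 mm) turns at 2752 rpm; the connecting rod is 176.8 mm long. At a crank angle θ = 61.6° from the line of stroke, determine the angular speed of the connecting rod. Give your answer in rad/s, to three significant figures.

ω = 288.2 rad/s (converted from 2752 rpm).
The rod makes angle φ with the slider axis where L sinφ = r sinθ; differentiating, L cosφ·φ̇ = r ω cosθ.
L cosφ = √(L² − r² sin²θ) = 0.17069 m.
|ω_rod| = r ω |cosθ| / √(L² − r² sin²θ) = 0.0524·288.2·0.47562/0.17069 = 42.08 rad/s.

42.1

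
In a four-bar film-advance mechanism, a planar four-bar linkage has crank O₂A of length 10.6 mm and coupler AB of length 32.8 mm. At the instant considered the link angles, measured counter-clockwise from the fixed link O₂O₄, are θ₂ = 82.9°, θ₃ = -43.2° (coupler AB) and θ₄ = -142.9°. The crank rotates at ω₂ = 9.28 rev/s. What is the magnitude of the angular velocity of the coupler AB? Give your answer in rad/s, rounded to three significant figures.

13.7

ω₂ = 58.31 rad/s (from 9.28 rev/s).
Differentiating the loop-closure r₂e^{iθ₂}+r₃e^{iθ₃}=r₁+r₄e^{iθ₄} gives r₂ω₂e^{iθ₂}+r₃ω₃e^{iθ₃}=r₄ω₄e^{iθ₄}.
Eliminating the other unknown: ω₃ = r₂ω₂ sin(θ₄−θ₂) / [r₃ sin(θ₃−θ₄)].
Numerator sine = +0.71691; denominator sine = +0.98570.
Result = 0.0106·58.31·(+0.71691) / (0.0328·(+0.98570)) = +13.705 rad/s; magnitude 13.705 rad/s.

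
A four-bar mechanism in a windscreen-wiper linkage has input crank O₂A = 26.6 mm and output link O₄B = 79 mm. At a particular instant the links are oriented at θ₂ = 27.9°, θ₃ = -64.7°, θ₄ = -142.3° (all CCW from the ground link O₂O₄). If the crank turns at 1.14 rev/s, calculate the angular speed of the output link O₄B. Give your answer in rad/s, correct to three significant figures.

2.47

ω₂ = 7.163 rad/s (from 1.14 rev/s).
Differentiating the loop-closure r₂e^{iθ₂}+r₃e^{iθ₃}=r₁+r₄e^{iθ₄} gives r₂ω₂e^{iθ₂}+r₃ω₃e^{iθ₃}=r₄ω₄e^{iθ₄}.
Eliminating the other unknown: ω₄ = r₂ω₂ sin(θ₂−θ₃) / [r₄ sin(θ₄−θ₃)].
Numerator sine = +0.99897; denominator sine = -0.97667.
Result = 0.0266·7.163·(+0.99897) / (0.079·(-0.97667)) = -2.4669 rad/s; magnitude 2.4669 rad/s.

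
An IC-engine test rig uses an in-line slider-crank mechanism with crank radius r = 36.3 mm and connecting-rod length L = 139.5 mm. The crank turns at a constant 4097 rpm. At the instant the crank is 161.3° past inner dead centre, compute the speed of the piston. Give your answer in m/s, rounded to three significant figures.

3.76

ω = 2π·4097/60 = 429 rad/s
For an in-line slider-crank, x = r cosθ + √(L² − r² sin²θ), so v = −rω sinθ·[1 + r cosθ/√(L² − r² sin²θ)].
With r = 0.0363 m, L = 0.1395 m, θ = 161.3°: √(L² − r² sin²θ) = 0.13901 m.
v = −0.0363·429·0.32061·[1 + 0.0363·-0.94721/0.13901] = -3.7582 m/s.
|v| = 3.7582 m/s.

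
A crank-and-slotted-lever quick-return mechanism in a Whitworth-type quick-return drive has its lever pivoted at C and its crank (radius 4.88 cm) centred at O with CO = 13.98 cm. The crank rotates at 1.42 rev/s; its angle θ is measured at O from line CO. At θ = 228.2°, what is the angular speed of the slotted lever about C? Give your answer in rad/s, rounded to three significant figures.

ω = 8.922 rad/s (from 1.42 rev/s).
Crank pin A relative to C: A = (d + r cosθ, r sinθ); lever angle φ = atan2(r sinθ, d + r cosθ).
Differentiating tanφ: φ̇ = rω(d cosθ + r)/(d² + r² + 2dr cosθ).
d² + r² + 2dr cosθ = |CA|² = 0.012831 m²;  d cosθ + r = -0.044381 m.
|ω_lever| = |0.0488·8.922·-0.044381| / 0.012831 = 1.506 rad/s.

1.51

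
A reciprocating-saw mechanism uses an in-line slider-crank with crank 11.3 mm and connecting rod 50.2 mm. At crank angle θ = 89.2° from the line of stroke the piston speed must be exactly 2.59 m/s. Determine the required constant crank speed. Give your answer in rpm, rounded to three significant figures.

2180

For an in-line slider-crank, |v_piston| = rω|sinθ|·[1 + r cosθ/√(L² − r² sin²θ)].
With r = 0.0113 m, L = 0.0502 m, θ = 89.2°: the bracketed kinematic factor |dx/dθ| = 0.011335 m.
ω = v/|dx/dθ| = 2.59/0.011335 = 228.49 rad/s.
N = 60ω/(2π) = 2181.9 rpm.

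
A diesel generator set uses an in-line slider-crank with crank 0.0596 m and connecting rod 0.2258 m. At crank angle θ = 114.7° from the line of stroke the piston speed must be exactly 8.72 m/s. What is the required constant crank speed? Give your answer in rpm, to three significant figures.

For an in-line slider-crank, |v_piston| = rω|sinθ|·[1 + r cosθ/√(L² − r² sin²θ)].
With r = 0.0596 m, L = 0.2258 m, θ = 114.7°: the bracketed kinematic factor |dx/dθ| = 0.047995 m.
ω = v/|dx/dθ| = 8.72/0.047995 = 181.68 rad/s.
N = 60ω/(2π) = 1735 rpm.

1730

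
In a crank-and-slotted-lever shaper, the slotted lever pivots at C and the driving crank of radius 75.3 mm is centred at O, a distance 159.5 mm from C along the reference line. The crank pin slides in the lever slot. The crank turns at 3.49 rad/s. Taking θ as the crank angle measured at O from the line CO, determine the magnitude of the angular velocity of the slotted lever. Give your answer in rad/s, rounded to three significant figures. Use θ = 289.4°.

ω = 3.49 rad/s
Crank pin A relative to C: A = (d + r cosθ, r sinθ); lever angle φ = atan2(r sinθ, d + r cosθ).
Differentiating tanφ: φ̇ = rω(d cosθ + r)/(d² + r² + 2dr cosθ).
d² + r² + 2dr cosθ = |CA|² = 0.0390891 m²;  d cosθ + r = +0.12828 m.
|ω_lever| = |0.0753·3.49·+0.12828| / 0.0390891 = 0.86243 rad/s.

0.862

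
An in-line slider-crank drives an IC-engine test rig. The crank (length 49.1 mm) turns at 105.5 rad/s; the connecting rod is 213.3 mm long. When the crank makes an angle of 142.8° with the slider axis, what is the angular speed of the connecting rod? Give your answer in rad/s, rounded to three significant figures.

ω = 105.5 rad/s
The rod makes angle φ with the slider axis where L sinφ = r sinθ; differentiating, L cosφ·φ̇ = r ω cosθ.
L cosφ = √(L² − r² sin²θ) = 0.21122 m.
|ω_rod| = r ω |cosθ| / √(L² − r² sin²θ) = 0.0491·105.5·0.79653/0.21122 = 19.534 rad/s.

19.5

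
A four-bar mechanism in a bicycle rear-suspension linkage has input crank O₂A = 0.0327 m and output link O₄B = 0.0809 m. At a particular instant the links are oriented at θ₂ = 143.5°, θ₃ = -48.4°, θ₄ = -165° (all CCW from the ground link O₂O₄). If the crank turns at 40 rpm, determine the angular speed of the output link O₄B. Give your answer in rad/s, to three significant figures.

ω₂ = 4.189 rad/s (from 40 rpm).
Differentiating the loop-closure r₂e^{iθ₂}+r₃e^{iθ₃}=r₁+r₄e^{iθ₄} gives r₂ω₂e^{iθ₂}+r₃ω₃e^{iθ₃}=r₄ω₄e^{iθ₄}.
Eliminating the other unknown: ω₄ = r₂ω₂ sin(θ₂−θ₃) / [r₄ sin(θ₄−θ₃)].
Numerator sine = -0.20620; denominator sine = -0.89415.
Result = 0.0327·4.189·(-0.20620) / (0.0809·(-0.89415)) = +0.39046 rad/s; magnitude 0.39046 rad/s.

0.390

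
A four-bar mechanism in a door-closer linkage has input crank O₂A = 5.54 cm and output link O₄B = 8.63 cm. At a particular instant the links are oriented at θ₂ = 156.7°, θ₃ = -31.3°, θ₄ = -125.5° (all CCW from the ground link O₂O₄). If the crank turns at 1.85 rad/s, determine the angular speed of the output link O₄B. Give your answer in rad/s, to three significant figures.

ω₂ = 1.85 rad/s
Differentiating the loop-closure r₂e^{iθ₂}+r₃e^{iθ₃}=r₁+r₄e^{iθ₄} gives r₂ω₂e^{iθ₂}+r₃ω₃e^{iθ₃}=r₄ω₄e^{iθ₄}.
Eliminating the other unknown: ω₄ = r₂ω₂ sin(θ₂−θ₃) / [r₄ sin(θ₄−θ₃)].
Numerator sine = -0.13917; denominator sine = -0.99731.
Result = 0.0554·1.85·(-0.13917) / (0.0863·(-0.99731)) = +0.16573 rad/s; magnitude 0.16573 rad/s.

0.166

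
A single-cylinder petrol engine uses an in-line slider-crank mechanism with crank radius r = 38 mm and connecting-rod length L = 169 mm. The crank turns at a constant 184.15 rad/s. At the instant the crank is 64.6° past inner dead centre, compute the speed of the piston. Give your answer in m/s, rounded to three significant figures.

ω = 184.2 rad/s
For an in-line slider-crank, x = r cosθ + √(L² − r² sin²θ), so v = −rω sinθ·[1 + r cosθ/√(L² − r² sin²θ)].
With r = 0.038 m, L = 0.169 m, θ = 64.6°: √(L² − r² sin²θ) = 0.16548 m.
v = −0.038·184.2·0.90334·[1 + 0.038·0.42894/0.16548] = -6.9439 m/s.
|v| = 6.9439 m/s.

6.94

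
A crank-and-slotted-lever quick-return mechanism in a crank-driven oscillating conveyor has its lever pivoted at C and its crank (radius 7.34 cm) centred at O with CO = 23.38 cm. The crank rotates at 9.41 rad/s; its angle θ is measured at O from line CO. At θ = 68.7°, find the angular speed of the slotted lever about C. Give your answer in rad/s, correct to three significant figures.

1.51

ω = 9.41 rad/s
Crank pin A relative to C: A = (d + r cosθ, r sinθ); lever angle φ = atan2(r sinθ, d + r cosθ).
Differentiating tanφ: φ̇ = rω(d cosθ + r)/(d² + r² + 2dr cosθ).
d² + r² + 2dr cosθ = |CA|² = 0.0725175 m²;  d cosθ + r = +0.15833 m.
|ω_lever| = |0.0734·9.41·+0.15833| / 0.0725175 = 1.508 rad/s.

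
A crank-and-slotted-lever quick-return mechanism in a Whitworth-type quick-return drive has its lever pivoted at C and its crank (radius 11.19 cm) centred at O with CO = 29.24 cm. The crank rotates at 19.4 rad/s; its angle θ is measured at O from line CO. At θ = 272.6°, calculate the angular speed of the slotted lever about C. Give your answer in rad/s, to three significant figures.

ω = 19.4 rad/s
Crank pin A relative to C: A = (d + r cosθ, r sinθ); lever angle φ = atan2(r sinθ, d + r cosθ).
Differentiating tanφ: φ̇ = rω(d cosθ + r)/(d² + r² + 2dr cosθ).
d² + r² + 2dr cosθ = |CA|² = 0.100988 m²;  d cosθ + r = +0.12516 m.
|ω_lever| = |0.1119·19.4·+0.12516| / 0.100988 = 2.6906 rad/s.

2.69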